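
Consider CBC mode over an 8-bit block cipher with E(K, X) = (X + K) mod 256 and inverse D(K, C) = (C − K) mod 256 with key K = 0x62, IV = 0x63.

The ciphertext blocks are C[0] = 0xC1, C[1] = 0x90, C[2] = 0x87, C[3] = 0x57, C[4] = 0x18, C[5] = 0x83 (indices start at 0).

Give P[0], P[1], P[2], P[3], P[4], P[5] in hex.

P[0] = 0x3C, P[1] = 0xEF, P[2] = 0xB5, P[3] = 0x72, P[4] = 0xE1, P[5] = 0x39

CBC decryption: P_i = D(K, C_i) ⊕ C_{i−1}, with C_{−1} = IV.
P[0]: D(K, 0xC1) = 0x5F; 0x5F ⊕ 0x63 = 0x3C.
P[1]: D(K, 0x90) = 0x2E; 0x2E ⊕ 0xC1 = 0xEF.
P[2]: D(K, 0x87) = 0x25; 0x25 ⊕ 0x90 = 0xB5.
P[3]: D(K, 0x57) = 0xF5; 0xF5 ⊕ 0x87 = 0x72.
P[4]: D(K, 0x18) = 0xB6; 0xB6 ⊕ 0x57 = 0xE1.
P[5]: D(K, 0x83) = 0x21; 0x21 ⊕ 0x18 = 0x39.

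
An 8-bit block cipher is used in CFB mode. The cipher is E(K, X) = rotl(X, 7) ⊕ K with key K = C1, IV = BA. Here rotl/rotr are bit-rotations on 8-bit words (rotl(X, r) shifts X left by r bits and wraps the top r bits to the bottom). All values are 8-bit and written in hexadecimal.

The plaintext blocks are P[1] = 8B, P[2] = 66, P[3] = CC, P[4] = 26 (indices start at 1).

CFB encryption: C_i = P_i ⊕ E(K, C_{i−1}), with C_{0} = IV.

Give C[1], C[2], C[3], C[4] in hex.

C[1]: E(K, BA) = 9C; 8B ⊕ 9C = 17.
C[2]: E(K, 17) = 4A; 66 ⊕ 4A = 2C.
C[3]: E(K, 2C) = D7; CC ⊕ D7 = 1B.
C[4]: E(K, 1B) = 4C; 26 ⊕ 4C = 6A.

C[1] = 17, C[2] = 2C, C[3] = 1B, C[4] = 6A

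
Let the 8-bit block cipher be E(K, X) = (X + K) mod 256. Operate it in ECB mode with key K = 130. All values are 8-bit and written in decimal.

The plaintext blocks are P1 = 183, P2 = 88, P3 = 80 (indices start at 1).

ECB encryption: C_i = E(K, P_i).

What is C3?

C3: E(K, 80) = 210.

C3 = 210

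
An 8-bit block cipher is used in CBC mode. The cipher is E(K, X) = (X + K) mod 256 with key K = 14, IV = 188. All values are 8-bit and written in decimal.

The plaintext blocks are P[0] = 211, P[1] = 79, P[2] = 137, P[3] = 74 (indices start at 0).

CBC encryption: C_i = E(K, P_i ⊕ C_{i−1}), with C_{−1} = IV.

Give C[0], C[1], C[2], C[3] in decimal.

C[0] = 125, C[1] = 64, C[2] = 215, C[3] = 171

C[0]: P[0] ⊕ 188 = 111; E(K, 111) = 125.
C[1]: P[1] ⊕ 125 = 50; E(K, 50) = 64.
C[2]: P[2] ⊕ 64 = 201; E(K, 201) = 215.
C[3]: P[3] ⊕ 215 = 157; E(K, 157) = 171.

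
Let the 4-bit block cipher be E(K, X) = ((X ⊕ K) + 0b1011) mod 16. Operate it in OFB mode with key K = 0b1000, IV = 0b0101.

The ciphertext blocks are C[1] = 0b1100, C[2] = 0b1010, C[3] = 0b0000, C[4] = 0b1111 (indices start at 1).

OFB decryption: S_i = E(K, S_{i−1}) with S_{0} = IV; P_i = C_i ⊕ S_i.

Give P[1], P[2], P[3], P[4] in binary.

P[1] = 0b0100, P[2] = 0b0001, P[3] = 0b1110, P[4] = 0b1110

P[1]: S = E(K, 0b0101) = 0b1000; 0b1100 ⊕ 0b1000 = 0b0100.
P[2]: S = E(K, 0b1000) = 0b1011; 0b1010 ⊕ 0b1011 = 0b0001.
P[3]: S = E(K, 0b1011) = 0b1110; 0b0000 ⊕ 0b1110 = 0b1110.
P[4]: S = E(K, 0b1110) = 0b0001; 0b1111 ⊕ 0b0001 = 0b1110.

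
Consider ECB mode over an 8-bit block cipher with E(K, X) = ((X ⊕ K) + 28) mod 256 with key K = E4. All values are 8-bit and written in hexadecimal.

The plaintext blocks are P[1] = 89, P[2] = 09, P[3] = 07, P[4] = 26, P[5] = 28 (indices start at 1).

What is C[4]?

C[4] = EA

ECB encryption: C_i = E(K, P_i).
C[4]: E(K, 26) = EA.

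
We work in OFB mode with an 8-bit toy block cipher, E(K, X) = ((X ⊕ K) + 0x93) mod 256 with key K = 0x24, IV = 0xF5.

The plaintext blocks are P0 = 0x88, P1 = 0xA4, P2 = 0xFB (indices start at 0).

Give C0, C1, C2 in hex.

C0 = 0xEC, C1 = 0x77, C2 = 0x71

OFB encryption: S_i = E(K, S_{i−1}) with S_{−1} = IV; C_i = P_i ⊕ S_i.
C0: S = E(K, 0xF5) = 0x64; 0x88 ⊕ 0x64 = 0xEC.
C1: S = E(K, 0x64) = 0xD3; 0xA4 ⊕ 0xD3 = 0x77.
C2: S = E(K, 0xD3) = 0x8A; 0xFB ⊕ 0x8A = 0x71.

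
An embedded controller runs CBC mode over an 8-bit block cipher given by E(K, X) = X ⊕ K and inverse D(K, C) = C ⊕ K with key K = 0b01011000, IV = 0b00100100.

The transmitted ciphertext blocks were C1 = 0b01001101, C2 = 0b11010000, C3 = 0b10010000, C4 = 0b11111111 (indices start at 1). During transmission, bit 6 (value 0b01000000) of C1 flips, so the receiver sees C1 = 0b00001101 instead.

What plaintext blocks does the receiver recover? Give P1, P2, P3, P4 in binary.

P1 = 0b01110001, P2 = 0b10000101, P3 = 0b00011000, P4 = 0b00110111

CBC decryption: P_i = D(K, C_i) ⊕ C_{i−1}, with C_{0} = IV.
Only C1 changed, to 0b00001101. In CBC, a change in C_i garbles P_i and flips the same bit in P_{i+1}. Decrypting the received ciphertext:
P1: D(K, 0b00001101) = 0b01010101; 0b01010101 ⊕ 0b00100100 = 0b01110001.
P2: D(K, 0b11010000) = 0b10001000; 0b10001000 ⊕ 0b00001101 = 0b10000101.
P3: D(K, 0b10010000) = 0b11001000; 0b11001000 ⊕ 0b11010000 = 0b00011000.
P4: D(K, 0b11111111) = 0b10100111; 0b10100111 ⊕ 0b10010000 = 0b00110111.
Blocks that differ from the original plaintext: P1, P2.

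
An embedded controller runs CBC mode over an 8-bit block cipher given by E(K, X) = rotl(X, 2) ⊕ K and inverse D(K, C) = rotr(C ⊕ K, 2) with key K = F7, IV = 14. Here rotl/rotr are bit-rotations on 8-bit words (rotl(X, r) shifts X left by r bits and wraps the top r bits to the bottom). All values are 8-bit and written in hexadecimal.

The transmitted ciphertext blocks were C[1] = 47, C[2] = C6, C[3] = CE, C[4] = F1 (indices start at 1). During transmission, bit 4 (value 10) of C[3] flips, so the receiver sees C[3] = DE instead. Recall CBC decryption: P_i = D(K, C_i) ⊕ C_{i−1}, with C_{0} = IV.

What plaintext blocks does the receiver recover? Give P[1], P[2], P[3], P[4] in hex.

Only C[3] changed, to DE. In CBC, a change in C_i garbles P_i and flips the same bit in P_{i+1}. Decrypting the received ciphertext:
P[1]: D(K, 47) = 2C; 2C ⊕ 14 = 38.
P[2]: D(K, C6) = 4C; 4C ⊕ 47 = 0B.
P[3]: D(K, DE) = 4A; 4A ⊕ C6 = 8C.
P[4]: D(K, F1) = 81; 81 ⊕ DE = 5F.
Blocks that differ from the original plaintext: P[3], P[4].

P[1] = 38, P[2] = 0B, P[3] = 8C, P[4] = 5F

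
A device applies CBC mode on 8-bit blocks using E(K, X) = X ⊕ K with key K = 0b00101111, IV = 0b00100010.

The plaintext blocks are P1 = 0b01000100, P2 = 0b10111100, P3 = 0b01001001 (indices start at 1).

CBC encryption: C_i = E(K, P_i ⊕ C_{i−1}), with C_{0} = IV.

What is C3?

C1: P1 ⊕ 0b00100010 = 0b01100110; E(K, 0b01100110) = 0b01001001.
C2: P2 ⊕ 0b01001001 = 0b11110101; E(K, 0b11110101) = 0b11011010.
C3: P3 ⊕ 0b11011010 = 0b10010011; E(K, 0b10010011) = 0b10111100.

C3 = 0b10111100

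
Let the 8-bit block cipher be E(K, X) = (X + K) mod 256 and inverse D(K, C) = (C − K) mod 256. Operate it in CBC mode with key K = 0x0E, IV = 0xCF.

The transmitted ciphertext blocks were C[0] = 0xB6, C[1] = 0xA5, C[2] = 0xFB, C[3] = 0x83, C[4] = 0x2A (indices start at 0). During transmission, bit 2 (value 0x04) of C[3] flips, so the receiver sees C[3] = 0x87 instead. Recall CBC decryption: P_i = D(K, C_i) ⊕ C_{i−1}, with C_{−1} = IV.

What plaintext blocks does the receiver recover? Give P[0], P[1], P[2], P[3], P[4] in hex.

Only C[3] changed, to 0x87. In CBC, a change in C_i garbles P_i and flips the same bit in P_{i+1}. Decrypting the received ciphertext:
P[0]: D(K, 0xB6) = 0xA8; 0xA8 ⊕ 0xCF = 0x67.
P[1]: D(K, 0xA5) = 0x97; 0x97 ⊕ 0xB6 = 0x21.
P[2]: D(K, 0xFB) = 0xED; 0xED ⊕ 0xA5 = 0x48.
P[3]: D(K, 0x87) = 0x79; 0x79 ⊕ 0xFB = 0x82.
P[4]: D(K, 0x2A) = 0x1C; 0x1C ⊕ 0x87 = 0x9B.
Blocks that differ from the original plaintext: P[3], P[4].

P[0] = 0x67, P[1] = 0x21, P[2] = 0x48, P[3] = 0x82, P[4] = 0x9B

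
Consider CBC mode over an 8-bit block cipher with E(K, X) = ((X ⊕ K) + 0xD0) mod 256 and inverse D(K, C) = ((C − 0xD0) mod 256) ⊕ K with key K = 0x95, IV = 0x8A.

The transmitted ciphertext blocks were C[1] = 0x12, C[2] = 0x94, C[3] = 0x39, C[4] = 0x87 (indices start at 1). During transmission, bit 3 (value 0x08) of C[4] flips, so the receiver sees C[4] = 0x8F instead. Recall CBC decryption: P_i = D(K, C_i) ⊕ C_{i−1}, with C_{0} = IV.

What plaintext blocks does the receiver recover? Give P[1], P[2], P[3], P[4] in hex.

P[1] = 0x5D, P[2] = 0x43, P[3] = 0x68, P[4] = 0x13

Only C[4] changed, to 0x8F. In CBC, a change in C_i garbles P_i and flips the same bit in P_{i+1}. Decrypting the received ciphertext:
P[1]: D(K, 0x12) = 0xD7; 0xD7 ⊕ 0x8A = 0x5D.
P[2]: D(K, 0x94) = 0x51; 0x51 ⊕ 0x12 = 0x43.
P[3]: D(K, 0x39) = 0xFC; 0xFC ⊕ 0x94 = 0x68.
P[4]: D(K, 0x8F) = 0x2A; 0x2A ⊕ 0x39 = 0x13.
Blocks that differ from the original plaintext: P[4].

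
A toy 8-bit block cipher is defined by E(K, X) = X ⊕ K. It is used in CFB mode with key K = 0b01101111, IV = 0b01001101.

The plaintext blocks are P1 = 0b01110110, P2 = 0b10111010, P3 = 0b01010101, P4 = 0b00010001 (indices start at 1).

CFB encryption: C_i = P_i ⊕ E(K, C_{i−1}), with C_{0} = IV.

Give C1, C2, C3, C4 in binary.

C1: E(K, 0b01001101) = 0b00100010; 0b01110110 ⊕ 0b00100010 = 0b01010100.
C2: E(K, 0b01010100) = 0b00111011; 0b10111010 ⊕ 0b00111011 = 0b10000001.
C3: E(K, 0b10000001) = 0b11101110; 0b01010101 ⊕ 0b11101110 = 0b10111011.
C4: E(K, 0b10111011) = 0b11010100; 0b00010001 ⊕ 0b11010100 = 0b11000101.

C1 = 0b01010100, C2 = 0b10000001, C3 = 0b10111011, C4 = 0b11000101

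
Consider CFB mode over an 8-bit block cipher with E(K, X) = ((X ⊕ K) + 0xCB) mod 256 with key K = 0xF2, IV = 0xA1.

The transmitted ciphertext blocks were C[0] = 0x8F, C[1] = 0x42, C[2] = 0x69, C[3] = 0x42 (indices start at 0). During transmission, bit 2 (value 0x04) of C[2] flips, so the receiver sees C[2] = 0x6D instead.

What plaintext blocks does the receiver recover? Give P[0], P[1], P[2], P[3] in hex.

P[0] = 0x91, P[1] = 0x0A, P[2] = 0x16, P[3] = 0x28

CFB decryption: P_i = C_i ⊕ E(K, C_{i−1}), with C_{−1} = IV.
Only C[2] changed, to 0x6D. In CFB, a change in C_i flips the same bit in P_i and garbles P_{i+1}. Decrypting the received ciphertext:
P[0]: E(K, 0xA1) = 0x1E; 0x8F ⊕ 0x1E = 0x91.
P[1]: E(K, 0x8F) = 0x48; 0x42 ⊕ 0x48 = 0x0A.
P[2]: E(K, 0x42) = 0x7B; 0x6D ⊕ 0x7B = 0x16.
P[3]: E(K, 0x6D) = 0x6A; 0x42 ⊕ 0x6A = 0x28.
Blocks that differ from the original plaintext: P[2], P[3].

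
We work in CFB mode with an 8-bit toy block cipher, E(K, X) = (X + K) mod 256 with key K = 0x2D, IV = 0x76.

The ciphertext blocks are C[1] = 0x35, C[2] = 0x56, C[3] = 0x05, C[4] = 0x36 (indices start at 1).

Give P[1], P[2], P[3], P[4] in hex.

P[1] = 0x96, P[2] = 0x34, P[3] = 0x86, P[4] = 0x04

CFB decryption: P_i = C_i ⊕ E(K, C_{i−1}), with C_{0} = IV.
P[1]: E(K, 0x76) = 0xA3; 0x35 ⊕ 0xA3 = 0x96.
P[2]: E(K, 0x35) = 0x62; 0x56 ⊕ 0x62 = 0x34.
P[3]: E(K, 0x56) = 0x83; 0x05 ⊕ 0x83 = 0x86.
P[4]: E(K, 0x05) = 0x32; 0x36 ⊕ 0x32 = 0x04.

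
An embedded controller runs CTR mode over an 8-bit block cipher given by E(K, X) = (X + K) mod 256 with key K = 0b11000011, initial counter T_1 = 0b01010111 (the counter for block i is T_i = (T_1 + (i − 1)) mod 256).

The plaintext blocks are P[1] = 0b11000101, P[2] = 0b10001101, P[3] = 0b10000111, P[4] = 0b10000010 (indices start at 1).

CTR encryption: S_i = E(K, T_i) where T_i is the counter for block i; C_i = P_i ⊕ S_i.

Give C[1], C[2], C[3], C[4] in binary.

C[1] = 0b11011111, C[2] = 0b10010110, C[3] = 0b10011011, C[4] = 0b10011111

C[1]: T = 0b01010111, S = E(K, T) = 0b00011010; 0b11000101 ⊕ 0b00011010 = 0b11011111.
C[2]: T = 0b01011000, S = E(K, T) = 0b00011011; 0b10001101 ⊕ 0b00011011 = 0b10010110.
C[3]: T = 0b01011001, S = E(K, T) = 0b00011100; 0b10000111 ⊕ 0b00011100 = 0b10011011.
C[4]: T = 0b01011010, S = E(K, T) = 0b00011101; 0b10000010 ⊕ 0b00011101 = 0b10011111.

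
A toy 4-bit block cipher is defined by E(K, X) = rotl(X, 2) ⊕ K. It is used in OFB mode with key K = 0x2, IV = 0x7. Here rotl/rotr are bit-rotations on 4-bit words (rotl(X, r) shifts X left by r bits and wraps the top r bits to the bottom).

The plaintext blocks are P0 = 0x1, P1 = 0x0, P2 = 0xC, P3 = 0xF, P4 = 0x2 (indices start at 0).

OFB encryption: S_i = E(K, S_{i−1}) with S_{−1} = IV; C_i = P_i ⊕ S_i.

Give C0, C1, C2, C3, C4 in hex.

C0: S = E(K, 0x7) = 0xF; 0x1 ⊕ 0xF = 0xE.
C1: S = E(K, 0xF) = 0xD; 0x0 ⊕ 0xD = 0xD.
C2: S = E(K, 0xD) = 0x5; 0xC ⊕ 0x5 = 0x9.
C3: S = E(K, 0x5) = 0x7; 0xF ⊕ 0x7 = 0x8.
C4: S = E(K, 0x7) = 0xF; 0x2 ⊕ 0xF = 0xD.

C0 = 0xE, C1 = 0xD, C2 = 0x9, C3 = 0x8, C4 = 0xD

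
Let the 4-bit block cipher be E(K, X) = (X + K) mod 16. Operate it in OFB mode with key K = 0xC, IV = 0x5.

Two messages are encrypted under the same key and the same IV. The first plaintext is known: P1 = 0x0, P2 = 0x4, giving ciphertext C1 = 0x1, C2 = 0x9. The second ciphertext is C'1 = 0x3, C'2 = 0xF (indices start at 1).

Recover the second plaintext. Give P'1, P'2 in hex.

P'1 = 0x2, P'2 = 0x2

In OFB with a reused IV, both messages share the same keystream S_i, so C_i ⊕ C'_i = P_i ⊕ P'_i and thus P'_i = P_i ⊕ C_i ⊕ C'_i.
P'1: 0x0 ⊕ 0x1 ⊕ 0x3 = 0x2.
P'2: 0x4 ⊕ 0x9 ⊕ 0xF = 0x2.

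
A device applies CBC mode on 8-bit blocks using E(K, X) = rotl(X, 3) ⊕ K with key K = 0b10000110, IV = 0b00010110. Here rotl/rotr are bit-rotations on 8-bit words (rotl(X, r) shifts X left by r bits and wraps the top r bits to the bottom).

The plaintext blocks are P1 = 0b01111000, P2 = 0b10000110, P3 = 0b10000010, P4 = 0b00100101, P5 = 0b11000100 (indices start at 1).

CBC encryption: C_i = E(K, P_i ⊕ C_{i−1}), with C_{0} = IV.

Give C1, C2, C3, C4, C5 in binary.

C1: P1 ⊕ 0b00010110 = 0b01101110; E(K, 0b01101110) = 0b11110101.
C2: P2 ⊕ 0b11110101 = 0b01110011; E(K, 0b01110011) = 0b00011101.
C3: P3 ⊕ 0b00011101 = 0b10011111; E(K, 0b10011111) = 0b01111010.
C4: P4 ⊕ 0b01111010 = 0b01011111; E(K, 0b01011111) = 0b01111100.
C5: P5 ⊕ 0b01111100 = 0b10111000; E(K, 0b10111000) = 0b01000011.

C1 = 0b11110101, C2 = 0b00011101, C3 = 0b01111010, C4 = 0b01111100, C5 = 0b01000011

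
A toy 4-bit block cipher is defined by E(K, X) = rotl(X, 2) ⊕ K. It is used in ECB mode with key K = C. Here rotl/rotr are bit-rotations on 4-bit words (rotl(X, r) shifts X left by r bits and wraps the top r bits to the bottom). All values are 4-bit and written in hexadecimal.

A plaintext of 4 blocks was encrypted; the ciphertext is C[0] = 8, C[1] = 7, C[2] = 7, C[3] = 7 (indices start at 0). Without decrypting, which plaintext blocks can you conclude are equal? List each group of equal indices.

P[1] = P[2] = P[3]

ECB encrypts each block independently with the same key, so equal ciphertext blocks imply equal plaintext blocks.
C[1] = C[2] = C[3] = 7, so P[1] = P[2] = P[3].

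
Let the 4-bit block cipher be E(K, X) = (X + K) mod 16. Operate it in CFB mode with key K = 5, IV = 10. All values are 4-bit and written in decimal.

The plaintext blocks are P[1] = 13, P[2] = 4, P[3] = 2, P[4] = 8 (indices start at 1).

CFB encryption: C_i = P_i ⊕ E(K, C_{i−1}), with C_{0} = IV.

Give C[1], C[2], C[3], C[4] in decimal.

C[1] = 2, C[2] = 3, C[3] = 10, C[4] = 7

C[1]: E(K, 10) = 15; 13 ⊕ 15 = 2.
C[2]: E(K, 2) = 7; 4 ⊕ 7 = 3.
C[3]: E(K, 3) = 8; 2 ⊕ 8 = 10.
C[4]: E(K, 10) = 15; 8 ⊕ 15 = 7.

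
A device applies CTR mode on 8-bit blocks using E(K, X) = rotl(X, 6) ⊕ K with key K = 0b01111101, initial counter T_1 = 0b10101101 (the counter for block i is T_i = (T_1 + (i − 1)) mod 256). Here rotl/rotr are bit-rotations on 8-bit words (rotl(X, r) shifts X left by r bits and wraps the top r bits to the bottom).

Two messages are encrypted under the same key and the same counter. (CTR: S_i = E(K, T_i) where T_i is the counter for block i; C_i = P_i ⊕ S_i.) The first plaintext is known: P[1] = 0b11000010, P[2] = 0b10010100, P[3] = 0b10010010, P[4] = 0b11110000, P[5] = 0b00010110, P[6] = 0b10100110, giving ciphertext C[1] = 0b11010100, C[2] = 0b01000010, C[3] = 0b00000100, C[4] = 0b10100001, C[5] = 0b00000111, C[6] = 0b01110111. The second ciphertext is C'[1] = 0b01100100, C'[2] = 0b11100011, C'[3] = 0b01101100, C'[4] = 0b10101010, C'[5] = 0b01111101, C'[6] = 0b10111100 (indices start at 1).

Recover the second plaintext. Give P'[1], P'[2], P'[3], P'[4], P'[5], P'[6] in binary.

P'[1] = 0b01110010, P'[2] = 0b00110101, P'[3] = 0b11111010, P'[4] = 0b11111011, P'[5] = 0b01101100, P'[6] = 0b01101101

In CTR with a reused counter, both messages share the same keystream S_i, so C_i ⊕ C'_i = P_i ⊕ P'_i and thus P'_i = P_i ⊕ C_i ⊕ C'_i.
P'[1]: 0b11000010 ⊕ 0b11010100 ⊕ 0b01100100 = 0b01110010.
P'[2]: 0b10010100 ⊕ 0b01000010 ⊕ 0b11100011 = 0b00110101.
P'[3]: 0b10010010 ⊕ 0b00000100 ⊕ 0b01101100 = 0b11111010.
P'[4]: 0b11110000 ⊕ 0b10100001 ⊕ 0b10101010 = 0b11111011.
P'[5]: 0b00010110 ⊕ 0b00000111 ⊕ 0b01111101 = 0b01101100.
P'[6]: 0b10100110 ⊕ 0b01110111 ⊕ 0b10111100 = 0b01101101.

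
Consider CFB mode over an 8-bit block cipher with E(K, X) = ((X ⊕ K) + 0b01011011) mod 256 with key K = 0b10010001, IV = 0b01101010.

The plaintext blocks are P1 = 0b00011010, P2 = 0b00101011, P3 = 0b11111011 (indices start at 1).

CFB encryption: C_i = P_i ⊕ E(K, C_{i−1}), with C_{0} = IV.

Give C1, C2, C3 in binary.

C1: E(K, 0b01101010) = 0b01010110; 0b00011010 ⊕ 0b01010110 = 0b01001100.
C2: E(K, 0b01001100) = 0b00111000; 0b00101011 ⊕ 0b00111000 = 0b00010011.
C3: E(K, 0b00010011) = 0b11011101; 0b11111011 ⊕ 0b11011101 = 0b00100110.

C1 = 0b01001100, C2 = 0b00010011, C3 = 0b00100110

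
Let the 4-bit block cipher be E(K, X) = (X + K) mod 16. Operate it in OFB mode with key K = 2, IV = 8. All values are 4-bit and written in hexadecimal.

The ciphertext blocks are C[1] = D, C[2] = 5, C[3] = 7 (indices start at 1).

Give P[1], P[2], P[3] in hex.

P[1] = 7, P[2] = 9, P[3] = 9

OFB decryption: S_i = E(K, S_{i−1}) with S_{0} = IV; P_i = C_i ⊕ S_i.
P[1]: S = E(K, 8) = A; D ⊕ A = 7.
P[2]: S = E(K, A) = C; 5 ⊕ C = 9.
P[3]: S = E(K, C) = E; 7 ⊕ E = 9.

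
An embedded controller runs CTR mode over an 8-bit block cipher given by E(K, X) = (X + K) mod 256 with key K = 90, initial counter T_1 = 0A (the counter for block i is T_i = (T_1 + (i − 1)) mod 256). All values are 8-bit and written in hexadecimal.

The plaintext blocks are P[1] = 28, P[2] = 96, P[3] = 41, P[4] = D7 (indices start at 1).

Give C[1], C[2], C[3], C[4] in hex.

CTR encryption: S_i = E(K, T_i) where T_i is the counter for block i; C_i = P_i ⊕ S_i.
C[1]: T = 0A, S = E(K, T) = 9A; 28 ⊕ 9A = B2.
C[2]: T = 0B, S = E(K, T) = 9B; 96 ⊕ 9B = 0D.
C[3]: T = 0C, S = E(K, T) = 9C; 41 ⊕ 9C = DD.
C[4]: T = 0D, S = E(K, T) = 9D; D7 ⊕ 9D = 4A.

C[1] = B2, C[2] = 0D, C[3] = DD, C[4] = 4A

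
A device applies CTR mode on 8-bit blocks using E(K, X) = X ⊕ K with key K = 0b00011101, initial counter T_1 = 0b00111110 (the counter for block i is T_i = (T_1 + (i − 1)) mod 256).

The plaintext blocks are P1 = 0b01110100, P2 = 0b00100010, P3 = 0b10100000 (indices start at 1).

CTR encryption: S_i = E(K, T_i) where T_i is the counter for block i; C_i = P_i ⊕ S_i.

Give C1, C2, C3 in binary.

C1: T = 0b00111110, S = E(K, T) = 0b00100011; 0b01110100 ⊕ 0b00100011 = 0b01010111.
C2: T = 0b00111111, S = E(K, T) = 0b00100010; 0b00100010 ⊕ 0b00100010 = 0b00000000.
C3: T = 0b01000000, S = E(K, T) = 0b01011101; 0b10100000 ⊕ 0b01011101 = 0b11111101.

C1 = 0b01010111, C2 = 0b00000000, C3 = 0b11111101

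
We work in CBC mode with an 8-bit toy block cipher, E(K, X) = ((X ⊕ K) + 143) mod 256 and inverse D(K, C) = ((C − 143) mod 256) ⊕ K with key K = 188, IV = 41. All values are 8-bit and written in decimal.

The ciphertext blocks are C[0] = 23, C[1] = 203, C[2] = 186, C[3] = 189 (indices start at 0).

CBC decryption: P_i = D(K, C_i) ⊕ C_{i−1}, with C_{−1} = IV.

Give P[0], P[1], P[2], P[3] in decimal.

P[0]: D(K, 23) = 52; 52 ⊕ 41 = 29.
P[1]: D(K, 203) = 128; 128 ⊕ 23 = 151.
P[2]: D(K, 186) = 151; 151 ⊕ 203 = 92.
P[3]: D(K, 189) = 146; 146 ⊕ 186 = 40.

P[0] = 29, P[1] = 151, P[2] = 92, P[3] = 40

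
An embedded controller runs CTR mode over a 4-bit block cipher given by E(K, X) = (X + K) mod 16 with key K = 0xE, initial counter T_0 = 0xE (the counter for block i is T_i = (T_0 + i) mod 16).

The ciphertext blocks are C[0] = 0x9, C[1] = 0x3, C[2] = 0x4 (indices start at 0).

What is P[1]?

CTR decryption: S_i = E(K, T_i) where T_i is the counter for block i; P_i = C_i ⊕ S_i.
P[1]: T = 0xF, S = E(K, T) = 0xD; 0x3 ⊕ 0xD = 0xE.

P[1] = 0xE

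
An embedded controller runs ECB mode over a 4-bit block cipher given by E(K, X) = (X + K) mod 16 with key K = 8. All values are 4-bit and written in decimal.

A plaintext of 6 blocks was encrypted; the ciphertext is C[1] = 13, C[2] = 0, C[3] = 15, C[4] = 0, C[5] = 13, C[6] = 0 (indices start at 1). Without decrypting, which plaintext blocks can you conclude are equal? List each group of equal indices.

ECB encrypts each block independently with the same key, so equal ciphertext blocks imply equal plaintext blocks.
C[1] = C[5] = 13, so P[1] = P[5].
C[2] = C[4] = C[6] = 0, so P[2] = P[4] = P[6].

P[1] = P[5]; P[2] = P[4] = P[6]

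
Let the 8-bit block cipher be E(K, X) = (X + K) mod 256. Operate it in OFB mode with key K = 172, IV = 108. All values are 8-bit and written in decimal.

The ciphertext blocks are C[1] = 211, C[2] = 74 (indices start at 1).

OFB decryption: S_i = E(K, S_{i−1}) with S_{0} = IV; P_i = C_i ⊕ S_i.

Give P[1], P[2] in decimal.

P[1]: S = E(K, 108) = 24; 211 ⊕ 24 = 203.
P[2]: S = E(K, 24) = 196; 74 ⊕ 196 = 142.

P[1] = 203, P[2] = 142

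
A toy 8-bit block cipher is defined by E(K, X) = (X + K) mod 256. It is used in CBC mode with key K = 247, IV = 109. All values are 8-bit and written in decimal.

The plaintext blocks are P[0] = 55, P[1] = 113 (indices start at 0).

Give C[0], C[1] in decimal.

CBC encryption: C_i = E(K, P_i ⊕ C_{i−1}), with C_{−1} = IV.
C[0]: P[0] ⊕ 109 = 90; E(K, 90) = 81.
C[1]: P[1] ⊕ 81 = 32; E(K, 32) = 23.

C[0] = 81, C[1] = 23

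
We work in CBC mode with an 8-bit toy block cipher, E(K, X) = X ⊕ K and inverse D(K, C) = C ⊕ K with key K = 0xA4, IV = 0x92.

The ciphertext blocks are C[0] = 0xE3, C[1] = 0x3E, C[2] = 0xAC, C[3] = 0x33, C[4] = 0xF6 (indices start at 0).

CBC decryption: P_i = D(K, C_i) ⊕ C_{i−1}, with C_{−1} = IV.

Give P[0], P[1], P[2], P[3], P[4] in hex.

P[0] = 0xD5, P[1] = 0x79, P[2] = 0x36, P[3] = 0x3B, P[4] = 0x61

P[0]: D(K, 0xE3) = 0x47; 0x47 ⊕ 0x92 = 0xD5.
P[1]: D(K, 0x3E) = 0x9A; 0x9A ⊕ 0xE3 = 0x79.
P[2]: D(K, 0xAC) = 0x08; 0x08 ⊕ 0x3E = 0x36.
P[3]: D(K, 0x33) = 0x97; 0x97 ⊕ 0xAC = 0x3B.
P[4]: D(K, 0xF6) = 0x52; 0x52 ⊕ 0x33 = 0x61.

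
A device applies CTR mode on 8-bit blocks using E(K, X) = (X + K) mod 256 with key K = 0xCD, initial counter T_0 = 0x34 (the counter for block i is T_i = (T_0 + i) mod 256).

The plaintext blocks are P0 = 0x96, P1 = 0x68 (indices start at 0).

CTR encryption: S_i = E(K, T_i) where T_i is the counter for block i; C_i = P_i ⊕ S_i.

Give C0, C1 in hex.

C0 = 0x97, C1 = 0x6A

C0: T = 0x34, S = E(K, T) = 0x01; 0x96 ⊕ 0x01 = 0x97.
C1: T = 0x35, S = E(K, T) = 0x02; 0x68 ⊕ 0x02 = 0x6A.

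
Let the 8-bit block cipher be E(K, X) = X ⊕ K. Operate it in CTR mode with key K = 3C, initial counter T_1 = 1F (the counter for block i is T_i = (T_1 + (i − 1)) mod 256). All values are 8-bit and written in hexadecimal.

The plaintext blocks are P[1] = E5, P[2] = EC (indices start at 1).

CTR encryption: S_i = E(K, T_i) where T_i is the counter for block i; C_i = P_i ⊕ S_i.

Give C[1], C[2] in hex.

C[1]: T = 1F, S = E(K, T) = 23; E5 ⊕ 23 = C6.
C[2]: T = 20, S = E(K, T) = 1C; EC ⊕ 1C = F0.

C[1] = C6, C[2] = F0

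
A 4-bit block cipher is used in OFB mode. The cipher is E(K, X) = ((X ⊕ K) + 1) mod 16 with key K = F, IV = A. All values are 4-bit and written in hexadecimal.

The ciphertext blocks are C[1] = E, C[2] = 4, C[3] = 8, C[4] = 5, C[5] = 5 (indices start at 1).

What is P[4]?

P[4] = F

OFB decryption: S_i = E(K, S_{i−1}) with S_{0} = IV; P_i = C_i ⊕ S_i.
P[1]: S = E(K, A) = 6; E ⊕ 6 = 8.
P[2]: S = E(K, 6) = A; 4 ⊕ A = E.
P[3]: S = E(K, A) = 6; 8 ⊕ 6 = E.
P[4]: S = E(K, 6) = A; 5 ⊕ A = F.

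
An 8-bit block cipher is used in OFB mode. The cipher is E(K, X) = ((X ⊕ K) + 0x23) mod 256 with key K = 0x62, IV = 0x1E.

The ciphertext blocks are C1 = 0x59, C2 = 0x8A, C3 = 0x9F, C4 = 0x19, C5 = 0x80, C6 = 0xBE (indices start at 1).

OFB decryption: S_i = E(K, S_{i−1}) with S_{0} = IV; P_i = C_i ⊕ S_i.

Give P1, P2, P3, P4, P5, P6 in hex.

P1 = 0xC6, P2 = 0xAA, P3 = 0xFA, P4 = 0x33, P5 = 0xEB, P6 = 0x92

P1: S = E(K, 0x1E) = 0x9F; 0x59 ⊕ 0x9F = 0xC6.
P2: S = E(K, 0x9F) = 0x20; 0x8A ⊕ 0x20 = 0xAA.
P3: S = E(K, 0x20) = 0x65; 0x9F ⊕ 0x65 = 0xFA.
P4: S = E(K, 0x65) = 0x2A; 0x19 ⊕ 0x2A = 0x33.
P5: S = E(K, 0x2A) = 0x6B; 0x80 ⊕ 0x6B = 0xEB.
P6: S = E(K, 0x6B) = 0x2C; 0xBE ⊕ 0x2C = 0x92.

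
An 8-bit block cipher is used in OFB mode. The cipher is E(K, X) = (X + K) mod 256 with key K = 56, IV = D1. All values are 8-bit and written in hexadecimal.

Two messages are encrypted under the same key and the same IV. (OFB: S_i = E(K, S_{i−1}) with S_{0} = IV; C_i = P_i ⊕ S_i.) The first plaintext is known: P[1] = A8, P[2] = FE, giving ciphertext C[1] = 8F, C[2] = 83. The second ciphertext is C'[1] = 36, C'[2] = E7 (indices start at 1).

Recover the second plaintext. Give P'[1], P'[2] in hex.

In OFB with a reused IV, both messages share the same keystream S_i, so C_i ⊕ C'_i = P_i ⊕ P'_i and thus P'_i = P_i ⊕ C_i ⊕ C'_i.
P'[1]: A8 ⊕ 8F ⊕ 36 = 11.
P'[2]: FE ⊕ 83 ⊕ E7 = 9A.

P'[1] = 11, P'[2] = 9A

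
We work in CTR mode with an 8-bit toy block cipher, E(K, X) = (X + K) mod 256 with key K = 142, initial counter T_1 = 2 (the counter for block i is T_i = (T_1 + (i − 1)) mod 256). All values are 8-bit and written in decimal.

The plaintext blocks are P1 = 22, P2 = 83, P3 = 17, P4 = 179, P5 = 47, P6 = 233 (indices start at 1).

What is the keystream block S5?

CTR encryption: S_i = E(K, T_i) where T_i is the counter for block i; C_i = P_i ⊕ S_i.
C1: T = 2, S = E(K, T) = 144; 22 ⊕ 144 = 134.
C2: T = 3, S = E(K, T) = 145; 83 ⊕ 145 = 194.
C3: T = 4, S = E(K, T) = 146; 17 ⊕ 146 = 131.
C4: T = 5, S = E(K, T) = 147; 179 ⊕ 147 = 32.
C5: T = 6, S = E(K, T) = 148; 47 ⊕ 148 = 187.
So S5 = 148.

148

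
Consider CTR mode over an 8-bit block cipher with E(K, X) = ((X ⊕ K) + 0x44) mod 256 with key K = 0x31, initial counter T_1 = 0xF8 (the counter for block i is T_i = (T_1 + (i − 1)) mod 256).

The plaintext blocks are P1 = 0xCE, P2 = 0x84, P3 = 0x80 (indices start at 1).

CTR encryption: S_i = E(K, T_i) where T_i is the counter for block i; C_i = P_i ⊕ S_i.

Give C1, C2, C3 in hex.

C1: T = 0xF8, S = E(K, T) = 0x0D; 0xCE ⊕ 0x0D = 0xC3.
C2: T = 0xF9, S = E(K, T) = 0x0C; 0x84 ⊕ 0x0C = 0x88.
C3: T = 0xFA, S = E(K, T) = 0x0F; 0x80 ⊕ 0x0F = 0x8F.

C1 = 0xC3, C2 = 0x88, C3 = 0x8F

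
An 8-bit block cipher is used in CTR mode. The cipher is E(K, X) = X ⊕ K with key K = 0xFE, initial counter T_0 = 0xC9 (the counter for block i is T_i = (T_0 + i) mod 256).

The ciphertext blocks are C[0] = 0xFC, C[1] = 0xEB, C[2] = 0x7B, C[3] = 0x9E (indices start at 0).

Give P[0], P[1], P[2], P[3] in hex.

CTR decryption: S_i = E(K, T_i) where T_i is the counter for block i; P_i = C_i ⊕ S_i.
P[0]: T = 0xC9, S = E(K, T) = 0x37; 0xFC ⊕ 0x37 = 0xCB.
P[1]: T = 0xCA, S = E(K, T) = 0x34; 0xEB ⊕ 0x34 = 0xDF.
P[2]: T = 0xCB, S = E(K, T) = 0x35; 0x7B ⊕ 0x35 = 0x4E.
P[3]: T = 0xCC, S = E(K, T) = 0x32; 0x9E ⊕ 0x32 = 0xAC.

P[0] = 0xCB, P[1] = 0xDF, P[2] = 0x4E, P[3] = 0xAC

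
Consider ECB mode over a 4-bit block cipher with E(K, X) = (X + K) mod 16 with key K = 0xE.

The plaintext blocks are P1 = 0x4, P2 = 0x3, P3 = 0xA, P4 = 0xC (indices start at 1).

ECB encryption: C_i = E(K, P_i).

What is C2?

C2 = 0x1

C2: E(K, 0x3) = 0x1.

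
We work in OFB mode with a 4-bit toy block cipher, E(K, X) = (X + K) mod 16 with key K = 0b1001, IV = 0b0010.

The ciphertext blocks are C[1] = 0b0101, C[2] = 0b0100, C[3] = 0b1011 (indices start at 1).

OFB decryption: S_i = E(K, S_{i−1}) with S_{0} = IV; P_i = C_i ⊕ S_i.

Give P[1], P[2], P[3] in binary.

P[1]: S = E(K, 0b0010) = 0b1011; 0b0101 ⊕ 0b1011 = 0b1110.
P[2]: S = E(K, 0b1011) = 0b0100; 0b0100 ⊕ 0b0100 = 0b0000.
P[3]: S = E(K, 0b0100) = 0b1101; 0b1011 ⊕ 0b1101 = 0b0110.

P[1] = 0b1110, P[2] = 0b0000, P[3] = 0b0110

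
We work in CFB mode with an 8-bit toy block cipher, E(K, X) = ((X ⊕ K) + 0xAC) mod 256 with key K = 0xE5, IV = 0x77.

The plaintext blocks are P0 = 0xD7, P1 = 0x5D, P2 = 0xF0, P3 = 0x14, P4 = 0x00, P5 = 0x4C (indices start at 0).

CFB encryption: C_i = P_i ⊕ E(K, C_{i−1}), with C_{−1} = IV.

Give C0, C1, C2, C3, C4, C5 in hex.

C0: E(K, 0x77) = 0x3E; 0xD7 ⊕ 0x3E = 0xE9.
C1: E(K, 0xE9) = 0xB8; 0x5D ⊕ 0xB8 = 0xE5.
C2: E(K, 0xE5) = 0xAC; 0xF0 ⊕ 0xAC = 0x5C.
C3: E(K, 0x5C) = 0x65; 0x14 ⊕ 0x65 = 0x71.
C4: E(K, 0x71) = 0x40; 0x00 ⊕ 0x40 = 0x40.
C5: E(K, 0x40) = 0x51; 0x4C ⊕ 0x51 = 0x1D.

C0 = 0xE9, C1 = 0xE5, C2 = 0x5C, C3 = 0x71, C4 = 0x40, C5 = 0x1D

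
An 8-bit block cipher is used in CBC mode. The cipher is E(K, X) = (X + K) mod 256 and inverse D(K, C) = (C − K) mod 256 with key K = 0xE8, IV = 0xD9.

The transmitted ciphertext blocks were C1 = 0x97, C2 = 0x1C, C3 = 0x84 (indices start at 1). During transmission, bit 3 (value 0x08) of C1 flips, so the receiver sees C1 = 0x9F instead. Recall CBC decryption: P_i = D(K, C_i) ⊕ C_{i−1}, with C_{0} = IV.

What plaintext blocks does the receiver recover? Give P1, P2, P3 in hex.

P1 = 0x6E, P2 = 0xAB, P3 = 0x80

Only C1 changed, to 0x9F. In CBC, a change in C_i garbles P_i and flips the same bit in P_{i+1}. Decrypting the received ciphertext:
P1: D(K, 0x9F) = 0xB7; 0xB7 ⊕ 0xD9 = 0x6E.
P2: D(K, 0x1C) = 0x34; 0x34 ⊕ 0x9F = 0xAB.
P3: D(K, 0x84) = 0x9C; 0x9C ⊕ 0x1C = 0x80.
Blocks that differ from the original plaintext: P1, P2.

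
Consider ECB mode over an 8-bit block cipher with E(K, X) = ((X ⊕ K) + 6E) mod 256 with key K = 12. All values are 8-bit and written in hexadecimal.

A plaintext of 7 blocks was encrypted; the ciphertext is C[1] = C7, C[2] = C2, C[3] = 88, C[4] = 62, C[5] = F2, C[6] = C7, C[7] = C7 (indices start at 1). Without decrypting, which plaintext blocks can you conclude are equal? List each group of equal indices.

P[1] = P[6] = P[7]

ECB encrypts each block independently with the same key, so equal ciphertext blocks imply equal plaintext blocks.
C[1] = C[6] = C[7] = C7, so P[1] = P[6] = P[7].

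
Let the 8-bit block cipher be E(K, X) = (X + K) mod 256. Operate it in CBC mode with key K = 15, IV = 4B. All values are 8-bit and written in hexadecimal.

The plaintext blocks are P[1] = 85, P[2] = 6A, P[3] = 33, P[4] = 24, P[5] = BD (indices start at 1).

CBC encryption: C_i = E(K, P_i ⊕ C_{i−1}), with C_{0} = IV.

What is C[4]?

C[4] = FB

C[1]: P[1] ⊕ 4B = CE; E(K, CE) = E3.
C[2]: P[2] ⊕ E3 = 89; E(K, 89) = 9E.
C[3]: P[3] ⊕ 9E = AD; E(K, AD) = C2.
C[4]: P[4] ⊕ C2 = E6; E(K, E6) = FB.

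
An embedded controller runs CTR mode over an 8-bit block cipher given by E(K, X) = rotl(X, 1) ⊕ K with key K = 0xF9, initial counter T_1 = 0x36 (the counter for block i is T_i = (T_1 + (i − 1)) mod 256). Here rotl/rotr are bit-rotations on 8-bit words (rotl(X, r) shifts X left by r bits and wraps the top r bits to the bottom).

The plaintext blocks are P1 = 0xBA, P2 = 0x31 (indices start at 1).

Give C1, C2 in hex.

CTR encryption: S_i = E(K, T_i) where T_i is the counter for block i; C_i = P_i ⊕ S_i.
C1: T = 0x36, S = E(K, T) = 0x95; 0xBA ⊕ 0x95 = 0x2F.
C2: T = 0x37, S = E(K, T) = 0x97; 0x31 ⊕ 0x97 = 0xA6.

C1 = 0x2F, C2 = 0xA6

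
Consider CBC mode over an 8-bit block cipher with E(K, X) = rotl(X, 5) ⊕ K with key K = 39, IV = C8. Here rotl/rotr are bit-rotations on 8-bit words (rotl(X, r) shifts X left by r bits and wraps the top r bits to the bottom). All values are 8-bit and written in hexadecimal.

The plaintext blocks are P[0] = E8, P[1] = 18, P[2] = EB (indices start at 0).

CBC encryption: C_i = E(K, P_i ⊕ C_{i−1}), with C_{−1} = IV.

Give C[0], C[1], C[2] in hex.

C[0]: P[0] ⊕ C8 = 20; E(K, 20) = 3D.
C[1]: P[1] ⊕ 3D = 25; E(K, 25) = 9D.
C[2]: P[2] ⊕ 9D = 76; E(K, 76) = F7.

C[0] = 3D, C[1] = 9D, C[2] = F7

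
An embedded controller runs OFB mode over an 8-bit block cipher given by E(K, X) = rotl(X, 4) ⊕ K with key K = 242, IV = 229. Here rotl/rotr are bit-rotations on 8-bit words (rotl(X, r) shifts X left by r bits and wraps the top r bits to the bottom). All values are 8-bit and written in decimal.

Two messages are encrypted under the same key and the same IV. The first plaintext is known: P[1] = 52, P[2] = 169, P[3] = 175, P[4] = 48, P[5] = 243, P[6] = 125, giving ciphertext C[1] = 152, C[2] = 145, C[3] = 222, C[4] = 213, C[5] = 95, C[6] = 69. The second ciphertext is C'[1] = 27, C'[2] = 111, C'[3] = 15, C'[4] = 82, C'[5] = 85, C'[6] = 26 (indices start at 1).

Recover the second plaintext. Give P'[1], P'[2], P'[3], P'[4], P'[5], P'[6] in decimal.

P'[1] = 183, P'[2] = 87, P'[3] = 126, P'[4] = 183, P'[5] = 249, P'[6] = 34

In OFB with a reused IV, both messages share the same keystream S_i, so C_i ⊕ C'_i = P_i ⊕ P'_i and thus P'_i = P_i ⊕ C_i ⊕ C'_i.
P'[1]: 52 ⊕ 152 ⊕ 27 = 183.
P'[2]: 169 ⊕ 145 ⊕ 111 = 87.
P'[3]: 175 ⊕ 222 ⊕ 15 = 126.
P'[4]: 48 ⊕ 213 ⊕ 82 = 183.
P'[5]: 243 ⊕ 95 ⊕ 85 = 249.
P'[6]: 125 ⊕ 69 ⊕ 26 = 34.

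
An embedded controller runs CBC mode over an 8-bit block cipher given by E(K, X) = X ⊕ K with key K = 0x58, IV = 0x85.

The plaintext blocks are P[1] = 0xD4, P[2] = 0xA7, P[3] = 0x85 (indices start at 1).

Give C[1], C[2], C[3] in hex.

C[1] = 0x09, C[2] = 0xF6, C[3] = 0x2B

CBC encryption: C_i = E(K, P_i ⊕ C_{i−1}), with C_{0} = IV.
C[1]: P[1] ⊕ 0x85 = 0x51; E(K, 0x51) = 0x09.
C[2]: P[2] ⊕ 0x09 = 0xAE; E(K, 0xAE) = 0xF6.
C[3]: P[3] ⊕ 0xF6 = 0x73; E(K, 0x73) = 0x2B.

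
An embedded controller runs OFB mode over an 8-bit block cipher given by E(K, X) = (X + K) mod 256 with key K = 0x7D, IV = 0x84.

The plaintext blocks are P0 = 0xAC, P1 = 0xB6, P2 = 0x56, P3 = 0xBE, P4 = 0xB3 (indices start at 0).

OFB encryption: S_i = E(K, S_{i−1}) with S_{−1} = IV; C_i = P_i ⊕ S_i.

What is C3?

C3 = 0xC6

C0: S = E(K, 0x84) = 0x01; 0xAC ⊕ 0x01 = 0xAD.
C1: S = E(K, 0x01) = 0x7E; 0xB6 ⊕ 0x7E = 0xC8.
C2: S = E(K, 0x7E) = 0xFB; 0x56 ⊕ 0xFB = 0xAD.
C3: S = E(K, 0xFB) = 0x78; 0xBE ⊕ 0x78 = 0xC6.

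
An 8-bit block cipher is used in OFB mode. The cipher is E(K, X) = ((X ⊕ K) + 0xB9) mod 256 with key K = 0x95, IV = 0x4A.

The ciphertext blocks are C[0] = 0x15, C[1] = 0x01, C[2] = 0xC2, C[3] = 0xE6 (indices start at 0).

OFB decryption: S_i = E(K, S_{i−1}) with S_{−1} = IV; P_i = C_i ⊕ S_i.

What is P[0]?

P[0] = 0x8D

P[0]: S = E(K, 0x4A) = 0x98; 0x15 ⊕ 0x98 = 0x8D.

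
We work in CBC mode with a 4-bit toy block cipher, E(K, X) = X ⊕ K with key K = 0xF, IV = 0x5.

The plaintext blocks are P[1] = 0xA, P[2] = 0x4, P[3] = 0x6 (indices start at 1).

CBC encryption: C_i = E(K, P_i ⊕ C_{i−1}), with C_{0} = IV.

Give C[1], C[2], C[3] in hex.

C[1]: P[1] ⊕ 0x5 = 0xF; E(K, 0xF) = 0x0.
C[2]: P[2] ⊕ 0x0 = 0x4; E(K, 0x4) = 0xB.
C[3]: P[3] ⊕ 0xB = 0xD; E(K, 0xD) = 0x2.

C[1] = 0x0, C[2] = 0xB, C[3] = 0x2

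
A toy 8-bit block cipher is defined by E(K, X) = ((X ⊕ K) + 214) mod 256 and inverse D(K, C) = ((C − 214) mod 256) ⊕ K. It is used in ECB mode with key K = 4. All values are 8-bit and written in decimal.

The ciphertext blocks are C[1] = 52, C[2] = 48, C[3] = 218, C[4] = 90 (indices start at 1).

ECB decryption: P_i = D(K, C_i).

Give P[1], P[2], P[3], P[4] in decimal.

P[1]: D(K, 52) = 90.
P[2]: D(K, 48) = 94.
P[3]: D(K, 218) = 0.
P[4]: D(K, 90) = 128.

P[1] = 90, P[2] = 94, P[3] = 0, P[4] = 128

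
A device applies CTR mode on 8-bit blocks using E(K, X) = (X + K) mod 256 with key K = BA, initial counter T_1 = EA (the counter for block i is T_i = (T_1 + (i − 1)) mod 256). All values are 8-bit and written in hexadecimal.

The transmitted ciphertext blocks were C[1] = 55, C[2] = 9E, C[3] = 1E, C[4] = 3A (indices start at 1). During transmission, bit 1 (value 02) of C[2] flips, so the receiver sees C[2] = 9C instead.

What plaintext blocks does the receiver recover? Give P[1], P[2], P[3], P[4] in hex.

P[1] = F1, P[2] = 39, P[3] = B8, P[4] = 9D

CTR decryption: S_i = E(K, T_i) where T_i is the counter for block i; P_i = C_i ⊕ S_i.
Only C[2] changed, to 9C. In CTR, a change in C_i flips the same bit in P_i only; the keystream is unaffected. Decrypting the received ciphertext:
P[1]: T = EA, S = E(K, T) = A4; 55 ⊕ A4 = F1.
P[2]: T = EB, S = E(K, T) = A5; 9C ⊕ A5 = 39.
P[3]: T = EC, S = E(K, T) = A6; 1E ⊕ A6 = B8.
P[4]: T = ED, S = E(K, T) = A7; 3A ⊕ A7 = 9D.
Blocks that differ from the original plaintext: P[2].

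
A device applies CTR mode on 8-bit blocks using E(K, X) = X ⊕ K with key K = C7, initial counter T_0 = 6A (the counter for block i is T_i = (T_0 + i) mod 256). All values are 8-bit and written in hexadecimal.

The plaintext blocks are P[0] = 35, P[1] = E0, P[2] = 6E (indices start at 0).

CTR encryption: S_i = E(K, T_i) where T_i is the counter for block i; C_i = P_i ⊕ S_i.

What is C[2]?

C[0]: T = 6A, S = E(K, T) = AD; 35 ⊕ AD = 98.
C[1]: T = 6B, S = E(K, T) = AC; E0 ⊕ AC = 4C.
C[2]: T = 6C, S = E(K, T) = AB; 6E ⊕ AB = C5.

C[2] = C5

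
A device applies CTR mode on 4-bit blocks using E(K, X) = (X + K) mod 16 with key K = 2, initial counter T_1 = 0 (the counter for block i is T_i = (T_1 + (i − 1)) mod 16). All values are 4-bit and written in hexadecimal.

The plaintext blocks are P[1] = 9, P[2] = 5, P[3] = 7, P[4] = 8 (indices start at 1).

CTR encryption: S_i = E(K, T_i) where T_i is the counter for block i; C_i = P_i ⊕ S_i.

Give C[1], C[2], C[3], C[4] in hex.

C[1]: T = 0, S = E(K, T) = 2; 9 ⊕ 2 = B.
C[2]: T = 1, S = E(K, T) = 3; 5 ⊕ 3 = 6.
C[3]: T = 2, S = E(K, T) = 4; 7 ⊕ 4 = 3.
C[4]: T = 3, S = E(K, T) = 5; 8 ⊕ 5 = D.

C[1] = B, C[2] = 6, C[3] = 3, C[4] = D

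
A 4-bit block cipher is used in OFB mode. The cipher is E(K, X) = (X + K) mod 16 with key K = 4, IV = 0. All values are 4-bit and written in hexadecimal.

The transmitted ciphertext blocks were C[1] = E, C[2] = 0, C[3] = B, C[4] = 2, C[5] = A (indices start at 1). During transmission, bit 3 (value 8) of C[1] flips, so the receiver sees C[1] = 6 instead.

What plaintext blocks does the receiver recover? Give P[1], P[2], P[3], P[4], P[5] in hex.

P[1] = 2, P[2] = 8, P[3] = 7, P[4] = 2, P[5] = E

OFB decryption: S_i = E(K, S_{i−1}) with S_{0} = IV; P_i = C_i ⊕ S_i.
Only C[1] changed, to 6. In OFB, a change in C_i flips the same bit in P_i only; the keystream is unaffected. Decrypting the received ciphertext:
P[1]: S = E(K, 0) = 4; 6 ⊕ 4 = 2.
P[2]: S = E(K, 4) = 8; 0 ⊕ 8 = 8.
P[3]: S = E(K, 8) = C; B ⊕ C = 7.
P[4]: S = E(K, C) = 0; 2 ⊕ 0 = 2.
P[5]: S = E(K, 0) = 4; A ⊕ 4 = E.
Blocks that differ from the original plaintext: P[1].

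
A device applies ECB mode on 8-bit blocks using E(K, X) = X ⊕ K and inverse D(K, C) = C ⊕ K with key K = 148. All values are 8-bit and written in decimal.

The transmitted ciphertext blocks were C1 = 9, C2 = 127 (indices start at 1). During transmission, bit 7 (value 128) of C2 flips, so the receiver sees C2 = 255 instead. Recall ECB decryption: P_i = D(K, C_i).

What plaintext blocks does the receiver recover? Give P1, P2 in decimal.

Only C2 changed, to 255. In ECB, a change in C_i affects only P_i. Decrypting the received ciphertext:
P1: D(K, 9) = 157.
P2: D(K, 255) = 107.
Blocks that differ from the original plaintext: P2.

P1 = 157, P2 = 107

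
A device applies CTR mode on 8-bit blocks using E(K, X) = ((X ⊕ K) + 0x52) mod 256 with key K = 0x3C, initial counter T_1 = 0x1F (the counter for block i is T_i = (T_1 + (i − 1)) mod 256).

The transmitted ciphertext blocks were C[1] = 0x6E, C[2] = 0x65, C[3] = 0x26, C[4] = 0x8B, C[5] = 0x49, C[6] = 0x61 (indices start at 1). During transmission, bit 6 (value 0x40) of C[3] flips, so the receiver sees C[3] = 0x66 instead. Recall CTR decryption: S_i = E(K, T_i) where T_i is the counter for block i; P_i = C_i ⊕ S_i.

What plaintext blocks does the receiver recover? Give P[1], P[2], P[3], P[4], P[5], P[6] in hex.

Only C[3] changed, to 0x66. In CTR, a change in C_i flips the same bit in P_i only; the keystream is unaffected. Decrypting the received ciphertext:
P[1]: T = 0x1F, S = E(K, T) = 0x75; 0x6E ⊕ 0x75 = 0x1B.
P[2]: T = 0x20, S = E(K, T) = 0x6E; 0x65 ⊕ 0x6E = 0x0B.
P[3]: T = 0x21, S = E(K, T) = 0x6F; 0x66 ⊕ 0x6F = 0x09.
P[4]: T = 0x22, S = E(K, T) = 0x70; 0x8B ⊕ 0x70 = 0xFB.
P[5]: T = 0x23, S = E(K, T) = 0x71; 0x49 ⊕ 0x71 = 0x38.
P[6]: T = 0x24, S = E(K, T) = 0x6A; 0x61 ⊕ 0x6A = 0x0B.
Blocks that differ from the original plaintext: P[3].

P[1] = 0x1B, P[2] = 0x0B, P[3] = 0x09, P[4] = 0xFB, P[5] = 0x38, P[6] = 0x0B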